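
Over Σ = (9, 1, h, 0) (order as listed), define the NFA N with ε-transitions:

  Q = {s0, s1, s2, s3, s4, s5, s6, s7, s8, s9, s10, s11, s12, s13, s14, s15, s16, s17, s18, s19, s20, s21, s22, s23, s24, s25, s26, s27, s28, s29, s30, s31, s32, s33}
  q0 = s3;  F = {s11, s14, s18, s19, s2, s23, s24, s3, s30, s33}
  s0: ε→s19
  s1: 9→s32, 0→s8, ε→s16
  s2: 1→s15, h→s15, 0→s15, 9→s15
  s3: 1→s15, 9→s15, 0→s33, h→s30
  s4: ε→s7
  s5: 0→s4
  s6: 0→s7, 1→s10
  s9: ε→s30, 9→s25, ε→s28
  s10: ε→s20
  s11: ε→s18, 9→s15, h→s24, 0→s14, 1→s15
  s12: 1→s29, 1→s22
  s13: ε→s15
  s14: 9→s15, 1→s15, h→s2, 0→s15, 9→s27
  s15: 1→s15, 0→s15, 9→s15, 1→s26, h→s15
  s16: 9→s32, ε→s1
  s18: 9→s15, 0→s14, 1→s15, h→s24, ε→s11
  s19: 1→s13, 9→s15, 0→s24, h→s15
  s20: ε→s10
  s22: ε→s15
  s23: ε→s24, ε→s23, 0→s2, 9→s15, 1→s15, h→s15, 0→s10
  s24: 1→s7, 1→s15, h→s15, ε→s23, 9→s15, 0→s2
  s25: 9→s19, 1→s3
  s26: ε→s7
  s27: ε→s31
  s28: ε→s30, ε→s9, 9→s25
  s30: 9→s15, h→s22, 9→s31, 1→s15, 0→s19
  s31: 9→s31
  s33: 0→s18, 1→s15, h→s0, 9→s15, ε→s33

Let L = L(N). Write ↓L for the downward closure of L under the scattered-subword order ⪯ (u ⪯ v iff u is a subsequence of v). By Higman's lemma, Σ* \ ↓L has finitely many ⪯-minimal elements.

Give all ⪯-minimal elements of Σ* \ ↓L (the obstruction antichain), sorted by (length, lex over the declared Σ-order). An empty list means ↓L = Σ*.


|Q|=34, |F|=10, |δ|=82 (20 ε).
min D↑ (9 st, q0=0, F={1}): 0:9→1,1→1,h→2,0→3 1:9→1,1→1,h→1,0→1 2:9→1,1→1,h→1,0→4 3:9→1,1→1,h→4,0→5 4:9→1,1→1,h→1,0→6 5:9→1,1→1,h→6,0→7 6:9→1,1→1,h→1,0→8 7:9→1,1→1,h→8,0→1 8:9→1,1→1,h→1,0→1 [Hopcroft].
'9': |S_i|=[20, 5] end={s15,s26,s27,s31,s7} ∉↓L; 1/1 single-dels accept.
'1': N↓-sim [20, 4] end={s13,s15,s26,s7} rej; 1/1 single-dels accept.
'hh': |S_i|=[20, 14, 4] end={s15,s22,s26,s7} ∉↓L; 2/2 deletions ∈↓L.
'0000': |S_i|=[20, 17, 13, 9, 3] end={s15,s26,s7} rej; 4/4 del acc.
4 obstructions.

Antichain: [9, 1, hh, 0000].


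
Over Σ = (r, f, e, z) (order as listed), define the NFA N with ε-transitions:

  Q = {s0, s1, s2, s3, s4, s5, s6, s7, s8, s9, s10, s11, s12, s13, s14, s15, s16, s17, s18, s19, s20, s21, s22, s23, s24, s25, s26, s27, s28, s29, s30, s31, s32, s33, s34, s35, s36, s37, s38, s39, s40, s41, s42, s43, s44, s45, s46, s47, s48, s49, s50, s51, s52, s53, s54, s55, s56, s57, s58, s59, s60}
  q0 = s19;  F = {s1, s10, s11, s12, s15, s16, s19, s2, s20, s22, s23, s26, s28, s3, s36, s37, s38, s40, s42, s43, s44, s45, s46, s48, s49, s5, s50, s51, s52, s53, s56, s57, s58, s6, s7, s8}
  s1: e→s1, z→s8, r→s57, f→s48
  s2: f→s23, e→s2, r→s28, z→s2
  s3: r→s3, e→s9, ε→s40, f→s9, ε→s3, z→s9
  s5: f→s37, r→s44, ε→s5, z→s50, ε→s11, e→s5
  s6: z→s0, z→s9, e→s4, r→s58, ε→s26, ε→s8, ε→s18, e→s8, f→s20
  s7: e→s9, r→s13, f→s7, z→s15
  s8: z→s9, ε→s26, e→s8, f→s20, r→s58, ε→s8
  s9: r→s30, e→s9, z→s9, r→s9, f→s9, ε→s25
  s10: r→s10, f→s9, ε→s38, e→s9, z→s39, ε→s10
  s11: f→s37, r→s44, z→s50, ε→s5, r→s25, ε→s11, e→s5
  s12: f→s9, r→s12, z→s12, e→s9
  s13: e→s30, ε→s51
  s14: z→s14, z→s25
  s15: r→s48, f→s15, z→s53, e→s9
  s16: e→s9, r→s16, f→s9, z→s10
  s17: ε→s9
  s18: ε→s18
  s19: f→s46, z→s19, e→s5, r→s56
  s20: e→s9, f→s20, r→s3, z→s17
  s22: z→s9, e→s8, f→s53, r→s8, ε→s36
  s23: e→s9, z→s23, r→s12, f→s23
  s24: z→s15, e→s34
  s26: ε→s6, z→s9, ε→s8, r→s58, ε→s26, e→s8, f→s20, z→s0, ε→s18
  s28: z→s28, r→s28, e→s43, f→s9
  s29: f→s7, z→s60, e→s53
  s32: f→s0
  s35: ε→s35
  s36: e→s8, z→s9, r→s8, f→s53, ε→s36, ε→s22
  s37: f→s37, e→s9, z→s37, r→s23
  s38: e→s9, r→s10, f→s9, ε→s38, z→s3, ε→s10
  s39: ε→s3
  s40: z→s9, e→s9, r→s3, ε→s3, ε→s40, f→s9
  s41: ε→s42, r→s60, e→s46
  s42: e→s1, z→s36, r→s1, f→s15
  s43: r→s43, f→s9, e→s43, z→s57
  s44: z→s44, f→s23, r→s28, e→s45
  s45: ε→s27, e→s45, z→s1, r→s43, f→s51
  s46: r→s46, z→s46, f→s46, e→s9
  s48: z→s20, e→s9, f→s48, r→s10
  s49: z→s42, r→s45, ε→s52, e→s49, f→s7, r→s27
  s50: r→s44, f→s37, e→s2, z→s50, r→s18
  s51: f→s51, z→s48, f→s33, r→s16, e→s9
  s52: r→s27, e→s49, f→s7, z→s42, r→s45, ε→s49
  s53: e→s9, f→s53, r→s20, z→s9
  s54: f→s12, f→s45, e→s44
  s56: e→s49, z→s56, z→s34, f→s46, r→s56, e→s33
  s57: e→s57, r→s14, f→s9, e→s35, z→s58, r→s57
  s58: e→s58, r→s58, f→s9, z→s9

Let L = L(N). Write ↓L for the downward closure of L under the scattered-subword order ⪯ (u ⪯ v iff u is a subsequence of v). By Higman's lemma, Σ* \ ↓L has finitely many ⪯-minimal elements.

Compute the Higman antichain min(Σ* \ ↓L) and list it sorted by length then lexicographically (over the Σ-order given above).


|Q|=61, |F|=36, |δ|=209 (34 ε).
min D↑ (30 st, q0=0, F={5}): 0:r→1,f→2,e→3,z→0 1:r→1,f→2,e→4,z→1 2:r→2,f→2,e→5,z→2 3:r→6,f→7,e→3,z→8 4:r→9,f→10,e→4,z→11 5:r→5,f→5,e→5,z→5 6:r→12,f→13,e→9,z→6 7:r→13,f→7,e→5,z→7 8:r→6,f→7,e→14,z→8 9:r→15,f→16,e→9,z→17 10:r→16,f→10,e→5,z→18 11:r→17,f→18,e→17,z→19 12:r→12,f→5,e→15,z→12 13:r→20,f→13,e→5,z→13 14:r→12,f→13,e→14,z→14 15:r→15,f→5,e→15,z→21 16:r→22,f→16,e→5,z→23 17:r→21,f→23,e→17,z→24 18:r→23,f→18,e→5,z→25 19:r→24,f→25,e→24,z→5 20:r→20,f→5,e→5,z→20 21:r→21,f→5,e→21,z→26 22:r→22,f→5,e→5,z→27 23:r→27,f→23,e→5,z→28 24:r→26,f→28,e→24,z→5 25:r→28,f→25,e→5,z→5 26:r→26,f→5,e→26,z→5 27:r→27,f→5,e→5,z→29 28:r→29,f→28,e→5,z→5 29:r→29,f→5,e→5,z→5 (ε-aug+det+¬).
'fe': N↓-sim [50, 22, 3] end={s25,s30,s9} ∉↓L; 2/2 single-dels accept.
'errf': |S_i|=[50, 46, 33, 16, 3] end={s25,s30,s9} ∉↓L; 4/4 del acc.
'rezzz': run [50, 44, 37, 27, 19, 6] end={s0,s14,s17,s25,s30,s9} ∉↓L; 5/5 deletions ∈↓L.
'ezerf': run [50, 46, 40, 32, 16, 3] end={s25,s30,s9} — reject; 5/5 del acc.
4 obstructions.

A = [fe, errf, rezzz, ezerf].


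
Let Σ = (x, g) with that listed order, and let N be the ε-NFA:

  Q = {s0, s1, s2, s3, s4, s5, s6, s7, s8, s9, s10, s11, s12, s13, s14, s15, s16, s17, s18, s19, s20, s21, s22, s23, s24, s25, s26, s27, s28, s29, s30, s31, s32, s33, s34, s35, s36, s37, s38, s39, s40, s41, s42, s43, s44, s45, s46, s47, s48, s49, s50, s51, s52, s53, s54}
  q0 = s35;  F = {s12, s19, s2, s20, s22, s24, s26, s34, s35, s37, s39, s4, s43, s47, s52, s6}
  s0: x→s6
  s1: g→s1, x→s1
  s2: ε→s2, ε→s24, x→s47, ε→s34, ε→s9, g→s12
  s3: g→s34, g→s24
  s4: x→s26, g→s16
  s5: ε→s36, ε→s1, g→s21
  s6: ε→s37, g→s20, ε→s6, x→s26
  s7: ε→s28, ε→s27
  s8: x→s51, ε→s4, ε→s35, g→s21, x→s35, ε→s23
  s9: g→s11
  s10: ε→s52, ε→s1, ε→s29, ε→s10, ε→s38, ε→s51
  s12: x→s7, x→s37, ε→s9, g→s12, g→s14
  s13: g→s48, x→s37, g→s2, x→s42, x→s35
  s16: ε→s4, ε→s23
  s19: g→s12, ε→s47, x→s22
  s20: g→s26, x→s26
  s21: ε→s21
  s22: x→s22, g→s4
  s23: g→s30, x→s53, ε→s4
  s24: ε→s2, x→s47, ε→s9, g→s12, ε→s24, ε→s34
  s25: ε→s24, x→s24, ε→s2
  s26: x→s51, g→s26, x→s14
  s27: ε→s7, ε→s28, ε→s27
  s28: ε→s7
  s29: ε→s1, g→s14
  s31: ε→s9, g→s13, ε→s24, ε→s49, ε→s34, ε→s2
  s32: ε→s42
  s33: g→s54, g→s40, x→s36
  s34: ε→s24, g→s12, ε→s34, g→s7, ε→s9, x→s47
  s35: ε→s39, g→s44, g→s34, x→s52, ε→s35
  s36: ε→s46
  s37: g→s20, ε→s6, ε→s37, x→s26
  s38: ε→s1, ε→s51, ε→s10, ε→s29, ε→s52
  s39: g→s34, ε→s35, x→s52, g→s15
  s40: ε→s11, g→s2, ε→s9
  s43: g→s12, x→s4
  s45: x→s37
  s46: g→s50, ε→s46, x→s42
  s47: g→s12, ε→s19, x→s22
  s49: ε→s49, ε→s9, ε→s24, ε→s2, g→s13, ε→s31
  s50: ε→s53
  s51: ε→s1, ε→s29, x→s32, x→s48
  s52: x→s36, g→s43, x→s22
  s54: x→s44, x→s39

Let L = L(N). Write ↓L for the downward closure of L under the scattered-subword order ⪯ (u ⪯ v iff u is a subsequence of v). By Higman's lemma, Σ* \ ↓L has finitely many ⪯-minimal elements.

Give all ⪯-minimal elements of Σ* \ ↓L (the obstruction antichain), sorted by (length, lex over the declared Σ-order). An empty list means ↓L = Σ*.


|Q|=55, |F|=16, |δ|=139 (68 ε).
min D↑ (12 st, q0=0, F={11}): 0:x→1,g→2 1:x→3,g→4 2:x→5,g→6 3:x→3,g→7 4:x→7,g→6 5:x→3,g→6 6:x→8,g→6 7:x→9,g→7 8:x→9,g→10 9:x→11,g→9 10:x→9,g→9 11:x→11,g→11 [Hopcroft].
'xxgxx': N↓-sim [37, 30, 23, 15, 9, 7] end={s1,s14,s29,s32,s42,s48,s51} ∉↓L; 5/5 del acc.
'xgxxx': |S_i|=[37, 30, 24, 19, 9, 7] end={s1,s14,s29,s32,s42,s48,s51} rej; 5/5 deletions ∈↓L.
'ggxxx': N↓-sim [37, 32, 22, 15, 8, 7] end={s1,s14,s29,s32,s42,s48,s51} rej; 5/5 del acc.
'ggxggx': run [37, 32, 22, 15, 9, 8, 7] end={s1,s14,s29,s32,s42,s48,s51} rej; 6/6 deletions ∈↓L.
4 minimals (antichain).

Antichain: [xxgxx, xgxxx, ggxxx, ggxggx].


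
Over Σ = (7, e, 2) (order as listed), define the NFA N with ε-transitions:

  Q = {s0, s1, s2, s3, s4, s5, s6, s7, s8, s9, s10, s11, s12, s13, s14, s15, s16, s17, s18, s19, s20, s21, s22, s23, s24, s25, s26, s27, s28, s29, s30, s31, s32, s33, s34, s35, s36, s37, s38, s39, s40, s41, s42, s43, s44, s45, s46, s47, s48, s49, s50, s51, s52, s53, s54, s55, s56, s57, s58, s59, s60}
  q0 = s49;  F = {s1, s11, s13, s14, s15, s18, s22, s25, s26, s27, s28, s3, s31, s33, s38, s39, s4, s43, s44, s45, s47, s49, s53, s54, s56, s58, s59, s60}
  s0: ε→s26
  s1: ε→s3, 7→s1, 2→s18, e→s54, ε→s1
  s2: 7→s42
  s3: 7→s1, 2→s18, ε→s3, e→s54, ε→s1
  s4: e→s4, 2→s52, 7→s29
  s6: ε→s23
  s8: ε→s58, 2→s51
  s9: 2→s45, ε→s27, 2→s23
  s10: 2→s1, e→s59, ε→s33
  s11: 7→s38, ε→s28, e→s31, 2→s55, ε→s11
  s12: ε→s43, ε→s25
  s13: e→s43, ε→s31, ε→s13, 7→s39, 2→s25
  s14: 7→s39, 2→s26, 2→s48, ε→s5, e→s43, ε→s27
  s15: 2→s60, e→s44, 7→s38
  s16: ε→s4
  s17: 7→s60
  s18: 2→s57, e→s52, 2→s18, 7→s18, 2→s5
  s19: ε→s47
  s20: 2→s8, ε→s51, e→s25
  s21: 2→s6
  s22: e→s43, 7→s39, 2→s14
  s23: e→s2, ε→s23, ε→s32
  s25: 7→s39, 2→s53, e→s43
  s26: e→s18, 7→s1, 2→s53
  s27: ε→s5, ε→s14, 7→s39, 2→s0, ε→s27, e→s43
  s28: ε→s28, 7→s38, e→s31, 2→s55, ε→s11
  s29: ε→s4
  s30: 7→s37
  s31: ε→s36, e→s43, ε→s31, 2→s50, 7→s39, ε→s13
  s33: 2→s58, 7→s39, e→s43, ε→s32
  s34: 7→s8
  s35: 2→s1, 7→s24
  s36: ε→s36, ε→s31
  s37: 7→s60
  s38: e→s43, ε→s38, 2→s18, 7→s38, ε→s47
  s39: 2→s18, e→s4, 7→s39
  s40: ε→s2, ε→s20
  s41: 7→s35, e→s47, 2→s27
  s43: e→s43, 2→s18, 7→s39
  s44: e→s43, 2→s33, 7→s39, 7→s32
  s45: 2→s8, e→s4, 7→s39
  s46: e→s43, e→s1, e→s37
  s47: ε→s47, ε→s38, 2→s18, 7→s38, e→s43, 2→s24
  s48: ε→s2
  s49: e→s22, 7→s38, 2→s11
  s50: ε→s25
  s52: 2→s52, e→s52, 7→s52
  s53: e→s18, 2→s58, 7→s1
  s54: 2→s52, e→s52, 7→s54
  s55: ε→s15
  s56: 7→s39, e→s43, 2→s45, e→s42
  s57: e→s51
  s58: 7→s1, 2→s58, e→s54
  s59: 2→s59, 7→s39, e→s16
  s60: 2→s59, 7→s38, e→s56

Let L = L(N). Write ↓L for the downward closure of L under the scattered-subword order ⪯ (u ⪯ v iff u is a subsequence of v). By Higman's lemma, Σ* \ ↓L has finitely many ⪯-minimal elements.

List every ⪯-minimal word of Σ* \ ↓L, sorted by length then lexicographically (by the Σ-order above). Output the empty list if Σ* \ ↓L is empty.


Antichain: [72e, e7e2, ee2e, e22ee, 2222e2].

|Q|=61, |F|=28, |δ|=159 (43 ε).
min D↑ (24 st, q0=0, F={10}): 0:7→1,e→2,2→3 1:7→1,e→4,2→5 2:7→6,e→4,2→7 3:7→1,e→8,2→9 4:7→6,e→4,2→5 5:7→5,e→10,2→5 6:7→6,e→11,2→5 7:7→6,e→4,2→12 8:7→6,e→4,2→13 9:7→1,e→14,2→15 10:7→10,e→10,2→10 11:7→11,e→11,2→10 12:7→16,e→5,2→17 13:7→6,e→4,2→17 14:7→6,e→4,2→18 15:7→1,e→19,2→20 16:7→16,e→21,2→5 17:7→16,e→5,2→22 18:7→6,e→4,2→22 19:7→6,e→4,2→23 20:7→6,e→11,2→20 21:7→21,e→10,2→10 22:7→16,e→21,2→22 23:7→6,e→11,2→22 (ε-aug+det+¬).
'72e': N↓-sim [44, 17, 6, 2] end={s51,s52} — reject; 3/3 deletions ∈↓L.
'e7e2': run [44, 34, 13, 5, 1] end={s52} — reject; 4/4 del acc.
'ee2e': run [44, 34, 11, 5, 2] end={s51,s52} rej; 4/4 deletions ∈↓L.
'e22ee': N↓-sim [44, 34, 27, 16, 6, 2] end={s51,s52} ∉↓L; 5/5 deletions ∈↓L.
'2222e2': |S_i|=[44, 42, 35, 26, 17, 6, 1] end={s52} ∉↓L; 6/6 deletions ∈↓L.
5 words, ⪯-incomp.


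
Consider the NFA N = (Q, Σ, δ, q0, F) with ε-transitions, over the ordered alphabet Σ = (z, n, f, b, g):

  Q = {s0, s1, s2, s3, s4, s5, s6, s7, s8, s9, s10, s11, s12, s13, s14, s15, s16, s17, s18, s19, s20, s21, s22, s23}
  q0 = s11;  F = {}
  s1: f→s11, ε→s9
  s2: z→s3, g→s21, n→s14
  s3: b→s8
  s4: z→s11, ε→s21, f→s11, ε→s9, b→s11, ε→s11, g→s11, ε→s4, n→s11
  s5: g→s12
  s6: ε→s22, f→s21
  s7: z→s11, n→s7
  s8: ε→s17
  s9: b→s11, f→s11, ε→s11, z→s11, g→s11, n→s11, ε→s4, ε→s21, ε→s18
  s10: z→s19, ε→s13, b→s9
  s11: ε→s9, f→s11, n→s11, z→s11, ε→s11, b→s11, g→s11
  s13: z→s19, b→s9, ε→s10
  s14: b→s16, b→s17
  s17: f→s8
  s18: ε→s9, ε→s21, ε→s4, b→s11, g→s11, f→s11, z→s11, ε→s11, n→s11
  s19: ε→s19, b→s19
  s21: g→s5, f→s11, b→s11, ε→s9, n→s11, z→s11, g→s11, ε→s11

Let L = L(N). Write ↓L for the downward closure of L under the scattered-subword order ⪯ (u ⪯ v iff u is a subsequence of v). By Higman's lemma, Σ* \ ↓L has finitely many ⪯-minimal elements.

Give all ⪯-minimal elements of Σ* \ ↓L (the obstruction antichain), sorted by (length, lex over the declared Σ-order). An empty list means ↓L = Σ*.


A = [ε].

|Q|=24, |F|=0, |δ|=65 (22 ε).
min D↑ (1 st, q0=0, F={0}): 0:z→0,n→0,f→0,b→0,g→0 (ε-aug+det+¬).
ε ∈ L(D↑) ⇒ ↓L = ∅.


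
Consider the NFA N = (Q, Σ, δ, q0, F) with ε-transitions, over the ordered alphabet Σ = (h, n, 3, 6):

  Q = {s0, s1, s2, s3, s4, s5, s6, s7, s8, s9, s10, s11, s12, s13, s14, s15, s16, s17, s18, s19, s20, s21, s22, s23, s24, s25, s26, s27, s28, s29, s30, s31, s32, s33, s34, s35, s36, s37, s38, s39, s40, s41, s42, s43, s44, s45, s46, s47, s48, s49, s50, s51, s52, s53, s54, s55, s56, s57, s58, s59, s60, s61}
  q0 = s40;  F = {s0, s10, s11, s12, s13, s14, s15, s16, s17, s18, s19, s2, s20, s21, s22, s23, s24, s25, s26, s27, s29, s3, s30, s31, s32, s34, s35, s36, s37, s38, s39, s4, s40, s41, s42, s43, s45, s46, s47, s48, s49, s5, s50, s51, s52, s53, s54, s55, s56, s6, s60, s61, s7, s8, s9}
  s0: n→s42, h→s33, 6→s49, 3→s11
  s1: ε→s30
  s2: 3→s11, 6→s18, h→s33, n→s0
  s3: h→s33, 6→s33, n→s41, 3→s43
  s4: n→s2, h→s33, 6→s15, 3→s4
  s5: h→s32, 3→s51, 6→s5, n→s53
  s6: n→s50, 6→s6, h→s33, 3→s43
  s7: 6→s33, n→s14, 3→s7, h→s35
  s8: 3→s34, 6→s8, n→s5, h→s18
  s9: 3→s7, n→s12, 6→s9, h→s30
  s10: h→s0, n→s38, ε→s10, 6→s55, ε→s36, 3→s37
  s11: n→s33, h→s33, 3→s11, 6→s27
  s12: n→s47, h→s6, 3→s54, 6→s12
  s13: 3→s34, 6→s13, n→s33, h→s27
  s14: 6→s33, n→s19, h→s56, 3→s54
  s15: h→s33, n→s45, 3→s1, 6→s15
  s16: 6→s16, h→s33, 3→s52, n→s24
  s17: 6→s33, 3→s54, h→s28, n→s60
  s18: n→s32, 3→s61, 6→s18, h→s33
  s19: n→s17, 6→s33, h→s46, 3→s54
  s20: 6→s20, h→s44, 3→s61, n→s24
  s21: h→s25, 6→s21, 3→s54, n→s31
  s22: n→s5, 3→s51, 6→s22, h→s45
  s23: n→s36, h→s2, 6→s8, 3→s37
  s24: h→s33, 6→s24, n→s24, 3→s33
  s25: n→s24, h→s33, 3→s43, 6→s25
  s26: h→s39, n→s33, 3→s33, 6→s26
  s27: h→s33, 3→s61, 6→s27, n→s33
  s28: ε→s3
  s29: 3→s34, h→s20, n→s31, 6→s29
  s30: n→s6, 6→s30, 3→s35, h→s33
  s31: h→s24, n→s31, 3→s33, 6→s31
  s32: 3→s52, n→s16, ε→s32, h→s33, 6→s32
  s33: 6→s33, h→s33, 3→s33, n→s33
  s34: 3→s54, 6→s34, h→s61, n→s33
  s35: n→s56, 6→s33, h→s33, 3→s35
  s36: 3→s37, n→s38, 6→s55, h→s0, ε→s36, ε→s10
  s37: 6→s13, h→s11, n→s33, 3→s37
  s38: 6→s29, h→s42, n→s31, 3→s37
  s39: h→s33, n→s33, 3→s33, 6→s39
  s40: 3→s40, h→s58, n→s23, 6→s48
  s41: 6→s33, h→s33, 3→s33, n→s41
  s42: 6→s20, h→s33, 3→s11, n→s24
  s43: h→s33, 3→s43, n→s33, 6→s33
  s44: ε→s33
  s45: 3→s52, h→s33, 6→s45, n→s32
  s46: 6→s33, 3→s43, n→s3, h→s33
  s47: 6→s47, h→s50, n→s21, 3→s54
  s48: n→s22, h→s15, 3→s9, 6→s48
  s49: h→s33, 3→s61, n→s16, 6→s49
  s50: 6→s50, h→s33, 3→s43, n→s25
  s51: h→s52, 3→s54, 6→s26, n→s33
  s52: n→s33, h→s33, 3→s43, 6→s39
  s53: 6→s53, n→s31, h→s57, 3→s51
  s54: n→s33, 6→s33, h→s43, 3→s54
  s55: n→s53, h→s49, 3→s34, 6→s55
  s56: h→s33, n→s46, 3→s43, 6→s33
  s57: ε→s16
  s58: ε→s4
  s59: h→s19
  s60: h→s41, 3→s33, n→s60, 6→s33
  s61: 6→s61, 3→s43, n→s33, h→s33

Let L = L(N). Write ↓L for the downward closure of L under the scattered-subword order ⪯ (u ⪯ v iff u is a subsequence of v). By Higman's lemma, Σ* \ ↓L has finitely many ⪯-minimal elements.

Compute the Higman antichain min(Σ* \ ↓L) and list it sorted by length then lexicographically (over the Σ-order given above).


Antichain: [hh, n3n, 6336, nnnn3, 6n363].

|Q|=62, |F|=55, |δ|=235 (10 ε).
min D↑ (55 st, q0=0, F={4}): 0:h→1,n→2,3→0,6→3 1:h→4,n→5,3→1,6→6 2:h→5,n→7,3→8,6→9 3:h→6,n→10,3→11,6→3 4:h→4,n→4,3→4,6→4 5:h→4,n→12,3→13,6→14 6:h→4,n→15,3→16,6→6 7:h→12,n→17,3→8,6→18 8:h→13,n→4,3→8,6→19 9:h→14,n→20,3→21,6→9 10:h→15,n→20,3→22,6→10 11:h→16,n→23,3→24,6→11 12:h→4,n→25,3→13,6→26 13:h→4,n→4,3→13,6→27 14:h→4,n→28,3→29,6→14 15:h→4,n→28,3→30,6→15 16:h→4,n→31,3→32,6→16 17:h→25,n→33,3→8,6→34 18:h→26,n→35,3→21,6→18 19:h→27,n→4,3→21,6→19 20:h→28,n→35,3→22,6→20 21:h→29,n→4,3→36,6→21 22:h→30,n→4,3→36,6→37 23:h→31,n→38,3→36,6→23 24:h→32,n→39,3→24,6→4 25:h→4,n→40,3→13,6→41 26:h→4,n→42,3→29,6→26 27:h→4,n→4,3→29,6→27 28:h→4,n→42,3→30,6→28 29:h→4,n→4,3→43,6→29 30:h→4,n→4,3→43,6→44 31:h→4,n→45,3→43,6→31 32:h→4,n→46,3→32,6→4 33:h→40,n→33,3→4,6→33 34:h→41,n→33,3→21,6→34 35:h→42,n→33,3→22,6→35 36:h→43,n→4,3→36,6→4 37:h→44,n→4,3→4,6→37 38:h→45,n→47,3→36,6→38 39:h→46,n→48,3→36,6→4 40:h→4,n→40,3→4,6→40 41:h→4,n→40,3→29,6→41 42:h→4,n→40,3→30,6→42 43:h→4,n→4,3→43,6→4 44:h→4,n→4,3→4,6→44 45:h→4,n→49,3→43,6→45 46:h→4,n→50,3→43,6→4 47:h→49,n→33,3→36,6→47 48:h→50,n→51,3→36,6→4 49:h→4,n→40,3→43,6→49 50:h→4,n→52,3→43,6→4 51:h→52,n→53,3→36,6→4 52:h→4,n→54,3→43,6→4 53:h→54,n→53,3→4,6→4 54:h→4,n→54,3→4,6→4 (ε-aug+det+¬).
'hh': |S_i|=[61, 33, 2] end={s33,s44} rej; 2/2 deletions ∈↓L.
'n3n': |S_i|=[61, 51, 13, 1] end={s33} — reject; 3/3 del acc.
'6336': run [61, 49, 31, 14, 1] end={s33} rej; 4/4 deletions ∈↓L.
'nnnn3': run [61, 51, 41, 30, 5, 1] end={s33} — reject; 5/5 single-dels accept.
'6n363': |S_i|=[61, 49, 31, 7, 3, 1] end={s33} rej; 5/5 single-dels accept.
5 minimals (antichain).


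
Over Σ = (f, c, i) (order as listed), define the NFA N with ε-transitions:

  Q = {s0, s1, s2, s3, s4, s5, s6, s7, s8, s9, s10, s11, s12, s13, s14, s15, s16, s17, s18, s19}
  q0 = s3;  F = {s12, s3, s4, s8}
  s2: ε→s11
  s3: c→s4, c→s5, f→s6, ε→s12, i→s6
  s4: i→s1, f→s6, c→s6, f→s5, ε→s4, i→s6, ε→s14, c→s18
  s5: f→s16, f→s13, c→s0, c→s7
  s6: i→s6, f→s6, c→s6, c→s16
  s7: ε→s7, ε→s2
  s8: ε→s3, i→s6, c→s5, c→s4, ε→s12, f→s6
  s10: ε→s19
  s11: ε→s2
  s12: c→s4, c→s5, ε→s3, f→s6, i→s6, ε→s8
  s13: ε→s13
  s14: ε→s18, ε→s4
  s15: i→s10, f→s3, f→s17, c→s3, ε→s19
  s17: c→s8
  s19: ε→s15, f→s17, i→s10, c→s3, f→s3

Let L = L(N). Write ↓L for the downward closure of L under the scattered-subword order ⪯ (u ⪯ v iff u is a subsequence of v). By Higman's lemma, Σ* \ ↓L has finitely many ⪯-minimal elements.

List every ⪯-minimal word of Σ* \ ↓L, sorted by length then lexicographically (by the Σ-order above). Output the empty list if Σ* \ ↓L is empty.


|Q|=20, |F|=4, |δ|=52 (17 ε).
min D↑ (3 st, q0=0, F={1}): 0:f→1,c→2,i→1 1:f→1,c→1,i→1 2:f→1,c→1,i→1.
'f': |S_i|=[15, 8] end={s0,s11,s13,s16,s2,s5,s6,s7} — reject; 1/1 del acc.
'i': |S_i|=[15, 3] end={s1,s16,s6} ∉↓L; 1/1 single-dels accept.
'cc': N↓-sim [15, 12, 7] end={s0,s11,s16,s18,s2,s6,s7} ∉↓L; 2/2 deletions ∈↓L.
3 words, ⪯-incomp.

min(Σ*\↓L) = [f, i, cc].


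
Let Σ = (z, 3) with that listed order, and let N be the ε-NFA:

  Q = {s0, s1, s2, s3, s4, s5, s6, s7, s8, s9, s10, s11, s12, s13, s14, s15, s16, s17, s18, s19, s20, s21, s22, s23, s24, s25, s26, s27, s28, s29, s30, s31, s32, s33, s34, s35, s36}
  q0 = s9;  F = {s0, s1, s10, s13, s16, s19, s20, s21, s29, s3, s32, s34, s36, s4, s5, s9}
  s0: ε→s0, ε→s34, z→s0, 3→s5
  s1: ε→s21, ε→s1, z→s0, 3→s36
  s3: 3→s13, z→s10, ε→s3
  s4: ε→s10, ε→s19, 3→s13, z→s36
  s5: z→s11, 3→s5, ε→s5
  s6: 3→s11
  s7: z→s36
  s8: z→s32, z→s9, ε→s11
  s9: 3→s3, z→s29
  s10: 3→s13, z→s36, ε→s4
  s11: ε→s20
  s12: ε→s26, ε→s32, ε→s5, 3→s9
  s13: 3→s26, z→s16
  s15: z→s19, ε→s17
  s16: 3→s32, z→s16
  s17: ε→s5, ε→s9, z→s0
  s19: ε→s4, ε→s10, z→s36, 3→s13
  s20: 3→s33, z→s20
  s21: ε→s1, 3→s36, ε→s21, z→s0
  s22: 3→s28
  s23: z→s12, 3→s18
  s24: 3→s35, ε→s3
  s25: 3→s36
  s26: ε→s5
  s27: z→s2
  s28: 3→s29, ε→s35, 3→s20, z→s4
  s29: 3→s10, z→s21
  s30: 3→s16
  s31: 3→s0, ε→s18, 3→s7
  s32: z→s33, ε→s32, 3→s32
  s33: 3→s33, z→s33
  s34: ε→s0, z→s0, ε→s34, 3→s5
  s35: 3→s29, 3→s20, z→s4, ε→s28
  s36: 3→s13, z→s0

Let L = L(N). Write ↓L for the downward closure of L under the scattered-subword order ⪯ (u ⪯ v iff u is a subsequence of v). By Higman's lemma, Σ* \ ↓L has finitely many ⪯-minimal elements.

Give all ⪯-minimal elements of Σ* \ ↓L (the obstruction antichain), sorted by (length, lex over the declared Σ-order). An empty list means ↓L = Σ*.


|Q|=37, |F|=16, |δ|=85 (29 ε).
min D↑ (13 st, q0=0, F={12}): 0:z→1,3→2 1:z→3,3→4 2:z→4,3→5 3:z→6,3→7 4:z→7,3→5 5:z→8,3→9 6:z→6,3→9 7:z→6,3→5 8:z→8,3→10 9:z→11,3→9 10:z→12,3→10 11:z→11,3→12 12:z→12,3→12.
'33z3z': N↓-sim [19, 15, 8, 5, 2, 1] end={s33} ∉↓L; 5/5 single-dels accept.
'333z3': N↓-sim [19, 15, 8, 6, 3, 1] end={s33} rej; 5/5 deletions ∈↓L.
'zzz3z3': |S_i|=[19, 17, 13, 8, 5, 3, 1] end={s33} ∉↓L; 6/6 single-dels accept.
3 words, ⪯-incomp.

A = [33z3z, 333z3, zzz3z3].


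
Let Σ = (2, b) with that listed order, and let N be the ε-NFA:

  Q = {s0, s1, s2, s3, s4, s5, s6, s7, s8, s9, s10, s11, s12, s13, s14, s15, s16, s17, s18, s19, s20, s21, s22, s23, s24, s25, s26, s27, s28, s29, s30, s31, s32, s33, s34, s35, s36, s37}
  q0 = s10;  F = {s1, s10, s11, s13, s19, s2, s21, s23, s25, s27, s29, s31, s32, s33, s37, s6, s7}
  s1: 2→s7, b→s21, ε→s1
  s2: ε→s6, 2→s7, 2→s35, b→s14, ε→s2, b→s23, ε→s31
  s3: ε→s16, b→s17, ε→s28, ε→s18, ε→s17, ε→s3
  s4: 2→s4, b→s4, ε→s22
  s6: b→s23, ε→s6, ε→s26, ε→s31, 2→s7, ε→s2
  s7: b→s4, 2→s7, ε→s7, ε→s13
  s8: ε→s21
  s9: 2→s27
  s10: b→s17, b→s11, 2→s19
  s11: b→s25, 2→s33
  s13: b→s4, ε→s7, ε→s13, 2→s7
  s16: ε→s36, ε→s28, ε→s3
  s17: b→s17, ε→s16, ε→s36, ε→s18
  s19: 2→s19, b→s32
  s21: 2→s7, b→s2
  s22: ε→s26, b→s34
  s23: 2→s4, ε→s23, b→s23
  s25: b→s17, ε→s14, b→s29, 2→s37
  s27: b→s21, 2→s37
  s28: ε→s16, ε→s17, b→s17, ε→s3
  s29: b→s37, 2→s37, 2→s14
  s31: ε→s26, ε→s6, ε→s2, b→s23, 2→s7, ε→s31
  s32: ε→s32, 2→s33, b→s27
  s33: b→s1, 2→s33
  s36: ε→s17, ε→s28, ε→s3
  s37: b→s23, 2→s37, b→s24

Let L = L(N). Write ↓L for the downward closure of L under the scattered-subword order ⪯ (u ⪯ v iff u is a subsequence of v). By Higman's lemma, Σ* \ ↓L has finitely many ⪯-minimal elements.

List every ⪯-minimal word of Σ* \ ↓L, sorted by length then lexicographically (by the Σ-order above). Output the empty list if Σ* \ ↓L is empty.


|Q|=38, |F|=17, |δ|=86 (39 ε).
min D↑ (15 st, q0=0, F={14}): 0:2→1,b→2 1:2→1,b→3 2:2→4,b→5 3:2→4,b→6 4:2→4,b→7 5:2→8,b→9 6:2→8,b→10 7:2→11,b→10 8:2→8,b→12 9:2→8,b→8 10:2→11,b→13 11:2→11,b→14 12:2→14,b→12 13:2→11,b→12 14:2→14,b→14.
'b2b2b': N↓-sim [30, 28, 17, 15, 7, 4] end={s22,s26,s34,s4} rej; 5/5 single-dels accept.
'bb2b2': run [30, 28, 25, 11, 6, 4] end={s22,s26,s34,s4} — reject; 5/5 deletions ∈↓L.
'2bbb2b': N↓-sim [30, 20, 19, 17, 14, 7, 4] end={s22,s26,s34,s4} — reject; 6/6 deletions ∈↓L.
'bbbbb2': |S_i|=[30, 28, 25, 22, 20, 13, 4] end={s22,s26,s34,s4} rej; 6/6 deletions ∈↓L.
4 words, ⪯-incomp.

A = [b2b2b, bb2b2, 2bbb2b, bbbbb2].


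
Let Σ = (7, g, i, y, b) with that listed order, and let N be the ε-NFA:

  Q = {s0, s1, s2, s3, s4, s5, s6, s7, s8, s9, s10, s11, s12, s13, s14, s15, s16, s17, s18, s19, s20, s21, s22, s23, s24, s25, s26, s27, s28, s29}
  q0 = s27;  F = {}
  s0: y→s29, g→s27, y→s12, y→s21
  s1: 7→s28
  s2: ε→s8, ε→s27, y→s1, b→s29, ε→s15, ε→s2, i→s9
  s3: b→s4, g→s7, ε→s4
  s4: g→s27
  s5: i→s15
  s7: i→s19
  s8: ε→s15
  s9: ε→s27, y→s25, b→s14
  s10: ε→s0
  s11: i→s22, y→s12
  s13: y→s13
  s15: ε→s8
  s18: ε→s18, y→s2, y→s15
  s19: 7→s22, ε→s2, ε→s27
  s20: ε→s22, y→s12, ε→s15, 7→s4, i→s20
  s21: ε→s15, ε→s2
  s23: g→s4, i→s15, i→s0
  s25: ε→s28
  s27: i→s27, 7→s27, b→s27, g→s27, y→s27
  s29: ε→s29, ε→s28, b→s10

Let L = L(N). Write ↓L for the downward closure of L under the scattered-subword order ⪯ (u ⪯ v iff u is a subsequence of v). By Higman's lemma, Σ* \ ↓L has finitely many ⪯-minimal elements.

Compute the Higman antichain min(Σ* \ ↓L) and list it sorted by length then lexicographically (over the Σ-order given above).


Antichain: [ε].

|Q|=30, |F|=0, |δ|=52 (19 ε).
min D↑ (1 st, q0=0, F={0}): 0:7→0,g→0,i→0,y→0,b→0.
ε ∈ L(D↑) — L = ∅.


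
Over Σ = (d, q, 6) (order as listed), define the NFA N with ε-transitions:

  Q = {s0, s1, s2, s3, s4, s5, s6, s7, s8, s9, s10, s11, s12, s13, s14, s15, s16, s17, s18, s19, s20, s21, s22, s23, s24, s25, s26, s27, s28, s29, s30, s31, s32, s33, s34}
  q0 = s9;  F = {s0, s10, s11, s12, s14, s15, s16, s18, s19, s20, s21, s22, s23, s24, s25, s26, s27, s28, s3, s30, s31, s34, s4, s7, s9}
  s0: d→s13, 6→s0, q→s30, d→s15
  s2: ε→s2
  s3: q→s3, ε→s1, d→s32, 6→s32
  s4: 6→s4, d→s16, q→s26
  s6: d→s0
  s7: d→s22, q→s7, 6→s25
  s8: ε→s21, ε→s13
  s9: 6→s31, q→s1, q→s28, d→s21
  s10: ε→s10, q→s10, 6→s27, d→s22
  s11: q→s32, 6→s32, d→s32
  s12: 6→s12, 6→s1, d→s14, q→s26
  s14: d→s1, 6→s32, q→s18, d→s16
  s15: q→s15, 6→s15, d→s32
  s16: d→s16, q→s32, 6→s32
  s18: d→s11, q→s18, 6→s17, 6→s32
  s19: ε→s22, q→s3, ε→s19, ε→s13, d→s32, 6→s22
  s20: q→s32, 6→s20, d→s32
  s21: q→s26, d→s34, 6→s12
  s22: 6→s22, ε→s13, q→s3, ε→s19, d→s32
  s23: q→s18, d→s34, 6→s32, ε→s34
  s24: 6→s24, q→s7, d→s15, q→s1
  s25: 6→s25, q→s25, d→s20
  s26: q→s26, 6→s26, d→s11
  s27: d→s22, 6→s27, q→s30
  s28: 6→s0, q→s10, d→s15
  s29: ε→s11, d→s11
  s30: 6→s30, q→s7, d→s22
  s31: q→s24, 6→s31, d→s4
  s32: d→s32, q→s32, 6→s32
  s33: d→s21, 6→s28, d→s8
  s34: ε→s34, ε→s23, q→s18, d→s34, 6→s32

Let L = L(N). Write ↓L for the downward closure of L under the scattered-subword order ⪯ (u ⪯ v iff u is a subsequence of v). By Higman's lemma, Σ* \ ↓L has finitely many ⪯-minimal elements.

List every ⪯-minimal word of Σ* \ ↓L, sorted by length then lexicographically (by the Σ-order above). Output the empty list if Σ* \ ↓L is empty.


min(Σ*\↓L) = [dd6, qdd, dqdq, 6ddq, qqdq6, 6qq6dq].

|Q|=35, |F|=25, |δ|=103 (14 ε).
min D↑ (24 st, q0=0, F={13}): 0:d→1,q→2,6→3 1:d→4,q→5,6→6 2:d→7,q→8,6→9 3:d→10,q→11,6→3 4:d→4,q→12,6→13 5:d→14,q→5,6→5 6:d→15,q→5,6→6 7:d→13,q→7,6→7 8:d→16,q→8,6→17 9:d→7,q→18,6→9 10:d→19,q→5,6→10 11:d→7,q→20,6→11 12:d→14,q→12,6→13 13:d→13,q→13,6→13 14:d→13,q→13,6→13 15:d→19,q→12,6→13 16:d→13,q→21,6→16 17:d→16,q→18,6→17 18:d→16,q→20,6→18 19:d→19,q→13,6→13 20:d→16,q→20,6→22 21:d→13,q→21,6→13 22:d→23,q→22,6→22 23:d→13,q→13,6→23 (ε-aug+det+¬).
'dd6': |S_i|=[29, 19, 9, 2] end={s17,s32} ∉↓L; 3/3 del acc.
'qdd': |S_i|=[29, 20, 9, 1] end={s32} — reject; 3/3 del acc.
'dqdq': |S_i|=[29, 19, 8, 2, 1] end={s32} ∉↓L; 4/4 del acc.
'6ddq': |S_i|=[29, 23, 15, 4, 1] end={s32} — reject; 4/4 single-dels accept.
'qqdq6': run [29, 20, 17, 8, 3, 1] end={s32} ∉↓L; 5/5 del acc.
'6qq6dq': run [29, 23, 16, 14, 12, 3, 1] end={s32} rej; 6/6 del acc.
6 minimals (antichain).


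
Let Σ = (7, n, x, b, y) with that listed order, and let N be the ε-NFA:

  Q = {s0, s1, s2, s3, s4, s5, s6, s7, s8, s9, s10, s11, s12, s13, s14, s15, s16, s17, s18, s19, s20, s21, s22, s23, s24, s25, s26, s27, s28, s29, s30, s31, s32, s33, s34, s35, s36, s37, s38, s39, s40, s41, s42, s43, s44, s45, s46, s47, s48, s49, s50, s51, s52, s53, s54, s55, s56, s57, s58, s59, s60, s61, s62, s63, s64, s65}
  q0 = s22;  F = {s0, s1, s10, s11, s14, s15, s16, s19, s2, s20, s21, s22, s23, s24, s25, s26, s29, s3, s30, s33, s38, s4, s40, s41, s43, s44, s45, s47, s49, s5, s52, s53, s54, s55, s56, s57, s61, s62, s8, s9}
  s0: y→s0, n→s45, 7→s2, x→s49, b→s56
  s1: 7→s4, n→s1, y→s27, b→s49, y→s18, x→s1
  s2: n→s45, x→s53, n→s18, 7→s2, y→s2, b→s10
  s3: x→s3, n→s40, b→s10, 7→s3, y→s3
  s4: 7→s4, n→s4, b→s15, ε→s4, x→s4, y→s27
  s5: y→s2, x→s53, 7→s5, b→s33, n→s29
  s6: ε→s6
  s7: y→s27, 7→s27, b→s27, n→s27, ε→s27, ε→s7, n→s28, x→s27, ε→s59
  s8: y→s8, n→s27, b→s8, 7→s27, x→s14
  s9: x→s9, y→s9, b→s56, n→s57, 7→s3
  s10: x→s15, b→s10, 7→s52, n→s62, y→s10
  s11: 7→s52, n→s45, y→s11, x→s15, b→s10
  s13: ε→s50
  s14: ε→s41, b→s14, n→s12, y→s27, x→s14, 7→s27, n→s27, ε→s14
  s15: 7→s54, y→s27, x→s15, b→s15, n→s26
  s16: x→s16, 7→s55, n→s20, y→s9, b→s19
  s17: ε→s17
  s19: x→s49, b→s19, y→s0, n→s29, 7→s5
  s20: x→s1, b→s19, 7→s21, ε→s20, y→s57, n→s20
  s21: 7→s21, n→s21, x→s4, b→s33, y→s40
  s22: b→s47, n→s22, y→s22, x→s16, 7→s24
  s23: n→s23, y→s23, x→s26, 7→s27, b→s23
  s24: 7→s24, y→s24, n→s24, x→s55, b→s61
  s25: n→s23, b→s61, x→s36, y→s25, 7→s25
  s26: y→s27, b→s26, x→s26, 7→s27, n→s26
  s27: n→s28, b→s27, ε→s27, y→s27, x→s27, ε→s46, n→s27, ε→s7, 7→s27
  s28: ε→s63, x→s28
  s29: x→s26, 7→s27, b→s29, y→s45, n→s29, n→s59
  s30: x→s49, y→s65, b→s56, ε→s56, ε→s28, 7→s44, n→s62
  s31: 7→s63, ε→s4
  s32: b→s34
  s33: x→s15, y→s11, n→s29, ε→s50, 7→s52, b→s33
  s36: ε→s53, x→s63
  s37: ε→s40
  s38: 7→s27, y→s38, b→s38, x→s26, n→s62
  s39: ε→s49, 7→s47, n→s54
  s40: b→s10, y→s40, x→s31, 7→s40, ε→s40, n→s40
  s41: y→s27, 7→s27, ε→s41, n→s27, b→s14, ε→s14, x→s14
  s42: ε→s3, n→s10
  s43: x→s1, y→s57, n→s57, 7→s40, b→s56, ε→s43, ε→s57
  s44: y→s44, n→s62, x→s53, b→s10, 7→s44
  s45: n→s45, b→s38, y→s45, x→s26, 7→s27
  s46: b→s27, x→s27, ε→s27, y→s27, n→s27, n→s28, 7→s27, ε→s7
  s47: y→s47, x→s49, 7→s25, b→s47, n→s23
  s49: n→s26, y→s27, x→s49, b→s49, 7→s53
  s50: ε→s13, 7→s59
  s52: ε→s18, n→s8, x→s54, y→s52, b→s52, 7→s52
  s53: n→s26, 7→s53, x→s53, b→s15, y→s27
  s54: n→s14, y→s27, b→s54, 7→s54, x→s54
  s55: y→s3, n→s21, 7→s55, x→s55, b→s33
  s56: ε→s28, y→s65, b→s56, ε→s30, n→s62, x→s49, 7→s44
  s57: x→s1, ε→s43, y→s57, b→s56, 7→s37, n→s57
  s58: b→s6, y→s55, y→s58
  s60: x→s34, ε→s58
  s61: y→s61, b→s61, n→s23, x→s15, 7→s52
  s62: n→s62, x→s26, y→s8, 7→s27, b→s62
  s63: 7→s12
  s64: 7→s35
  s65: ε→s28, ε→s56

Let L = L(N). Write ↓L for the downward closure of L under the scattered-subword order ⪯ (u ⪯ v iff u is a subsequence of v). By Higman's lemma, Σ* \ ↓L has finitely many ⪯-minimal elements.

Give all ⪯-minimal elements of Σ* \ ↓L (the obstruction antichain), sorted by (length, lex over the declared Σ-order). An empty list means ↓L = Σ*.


|Q|=66, |F|=40, |δ|=273 (37 ε).
min D↑ (38 st, q0=0, F={24}): 0:7→1,n→0,x→2,b→3,y→0 1:7→1,n→1,x→4,b→5,y→1 2:7→4,n→6,x→2,b→7,y→8 3:7→9,n→10,x→11,b→3,y→3 4:7→4,n→12,x→4,b→13,y→14 5:7→15,n→10,x→16,b→5,y→5 6:7→12,n→6,x→17,b→7,y→18 7:7→19,n→20,x→11,b→7,y→21 8:7→14,n→18,x→8,b→22,y→8 9:7→9,n→10,x→23,b→5,y→9 10:7→24,n→10,x→25,b→10,y→10 11:7→23,n→25,x→11,b→11,y→24 12:7→12,n→12,x→26,b→13,y→27 13:7→15,n→20,x→16,b→13,y→28 14:7→14,n→27,x→14,b→29,y→14 15:7→15,n→30,x→31,b→15,y→15 16:7→31,n→25,x→16,b→16,y→24 17:7→26,n→17,x→17,b→11,y→24 18:7→27,n→18,x→17,b→22,y→18 19:7→19,n→20,x→23,b→13,y→32 20:7→24,n→20,x→25,b→20,y→33 21:7→32,n→33,x→11,b→22,y→21 22:7→34,n→35,x→11,b→22,y→22 23:7→23,n→25,x→23,b→16,y→24 24:7→24,n→24,x→24,b→24,y→24 25:7→24,n→25,x→25,b→25,y→24 26:7→26,n→26,x→26,b→16,y→24 27:7→27,n→27,x→26,b→29,y→27 28:7→15,n→33,x→16,b→29,y→28 29:7→15,n→35,x→16,b→29,y→29 30:7→24,n→24,x→36,b→30,y→30 31:7→31,n→36,x→31,b→31,y→24 32:7→32,n→33,x→23,b→29,y→32 33:7→24,n→33,x→25,b→37,y→33 34:7→34,n→35,x→23,b→29,y→34 35:7→24,n→35,x→25,b→35,y→30 36:7→24,n→24,x→36,b→36,y→24 37:7→24,n→35,x→25,b→37,y→37 [Hopcroft].
'bn7': |S_i|=[54, 39, 17, 7] end={s12,s27,s28,s46,s59,s63,s7} — reject; 3/3 del acc.
'bxy': |S_i|=[54, 39, 15, 7] end={s12,s27,s28,s46,s59,s63,s7} — reject; 3/3 single-dels accept.
'xnxy': N↓-sim [54, 48, 43, 18, 8] end={s12,s18,s27,s28,s46,s59,s63,s7} — reject; 4/4 deletions ∈↓L.
'7b7nn': run [54, 40, 26, 13, 10, 7] end={s12,s27,s28,s46,s59,s63,s7} ∉↓L; 5/5 single-dels accept.
'xybnyn': |S_i|=[54, 48, 37, 24, 12, 10, 7] end={s12,s27,s28,s46,s59,s63,s7} — reject; 6/6 single-dels accept.
5 obstructions.

A = [bn7, bxy, xnxy, 7b7nn, xybnyn].


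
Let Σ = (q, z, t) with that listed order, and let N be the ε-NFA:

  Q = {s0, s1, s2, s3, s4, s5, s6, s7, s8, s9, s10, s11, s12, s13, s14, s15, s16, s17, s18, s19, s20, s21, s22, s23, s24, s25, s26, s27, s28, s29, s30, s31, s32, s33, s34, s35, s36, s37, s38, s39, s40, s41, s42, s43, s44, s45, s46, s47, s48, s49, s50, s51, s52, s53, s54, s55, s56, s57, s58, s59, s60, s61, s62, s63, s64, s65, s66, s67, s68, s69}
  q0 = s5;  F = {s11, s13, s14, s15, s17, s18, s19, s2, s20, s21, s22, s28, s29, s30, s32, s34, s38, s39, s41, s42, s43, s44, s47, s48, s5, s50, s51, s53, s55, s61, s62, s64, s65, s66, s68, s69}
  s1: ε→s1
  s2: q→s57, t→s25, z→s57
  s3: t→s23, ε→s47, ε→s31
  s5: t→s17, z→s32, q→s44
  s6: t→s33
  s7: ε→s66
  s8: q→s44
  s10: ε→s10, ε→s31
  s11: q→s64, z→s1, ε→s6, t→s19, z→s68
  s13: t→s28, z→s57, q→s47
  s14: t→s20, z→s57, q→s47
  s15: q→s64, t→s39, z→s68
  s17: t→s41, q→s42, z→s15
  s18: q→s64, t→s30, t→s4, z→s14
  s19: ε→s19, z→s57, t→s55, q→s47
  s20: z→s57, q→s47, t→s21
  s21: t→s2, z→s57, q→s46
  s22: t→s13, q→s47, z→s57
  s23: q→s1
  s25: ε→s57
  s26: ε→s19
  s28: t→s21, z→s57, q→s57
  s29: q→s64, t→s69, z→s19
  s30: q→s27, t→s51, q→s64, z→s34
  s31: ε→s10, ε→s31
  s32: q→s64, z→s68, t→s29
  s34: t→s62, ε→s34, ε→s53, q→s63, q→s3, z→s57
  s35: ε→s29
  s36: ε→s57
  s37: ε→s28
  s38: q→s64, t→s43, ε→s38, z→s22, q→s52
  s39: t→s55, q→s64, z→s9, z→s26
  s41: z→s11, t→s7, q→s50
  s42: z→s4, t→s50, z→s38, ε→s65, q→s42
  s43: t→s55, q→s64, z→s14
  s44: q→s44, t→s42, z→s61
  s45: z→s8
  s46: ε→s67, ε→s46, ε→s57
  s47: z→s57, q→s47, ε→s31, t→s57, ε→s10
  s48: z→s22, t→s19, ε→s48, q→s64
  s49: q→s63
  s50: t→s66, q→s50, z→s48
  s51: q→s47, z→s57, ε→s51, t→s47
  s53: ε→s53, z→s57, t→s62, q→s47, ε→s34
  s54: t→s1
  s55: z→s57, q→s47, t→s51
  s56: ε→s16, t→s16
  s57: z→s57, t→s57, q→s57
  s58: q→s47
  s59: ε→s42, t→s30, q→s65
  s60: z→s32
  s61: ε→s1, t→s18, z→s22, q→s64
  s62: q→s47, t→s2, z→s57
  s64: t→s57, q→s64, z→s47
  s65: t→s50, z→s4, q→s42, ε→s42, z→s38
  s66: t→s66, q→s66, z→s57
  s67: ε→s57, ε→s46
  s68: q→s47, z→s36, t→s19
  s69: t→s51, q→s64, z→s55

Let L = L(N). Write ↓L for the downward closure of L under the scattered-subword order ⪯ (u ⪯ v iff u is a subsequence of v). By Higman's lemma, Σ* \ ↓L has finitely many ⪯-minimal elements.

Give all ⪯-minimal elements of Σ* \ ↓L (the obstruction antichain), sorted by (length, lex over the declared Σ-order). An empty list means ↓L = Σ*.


min(Σ*\↓L) = [zqt, zzz, tttz, qzzttq, zttttt].

|Q|=70, |F|=36, |δ|=165 (34 ε).
min D↑ (35 st, q0=0, F={16}): 0:q→1,z→2,t→3 1:q→1,z→4,t→5 2:q→6,z→7,t→8 3:q→5,z→9,t→10 4:q→6,z→11,t→12 5:q→5,z→13,t→14 6:q→6,z→15,t→16 7:q→15,z→16,t→17 8:q→6,z→17,t→18 9:q→6,z→7,t→19 10:q→14,z→20,t→21 11:q→15,z→16,t→22 12:q→6,z→23,t→24 13:q→6,z→11,t→25 14:q→14,z→26,t→21 15:q→15,z→16,t→16 16:q→16,z→16,t→16 17:q→15,z→16,t→27 18:q→6,z→27,t→28 19:q→6,z→17,t→27 20:q→6,z→7,t→17 21:q→21,z→16,t→21 22:q→15,z→16,t→29 23:q→15,z→16,t→30 24:q→6,z→31,t→28 25:q→6,z→23,t→27 26:q→6,z→11,t→17 27:q→15,z→16,t→28 28:q→15,z→16,t→15 29:q→16,z→16,t→32 30:q→15,z→16,t→32 31:q→15,z→16,t→33 32:q→16,z→16,t→34 33:q→15,z→16,t→34 34:q→16,z→16,t→16.
'zqt': |S_i|=[55, 46, 13, 3] end={s1,s23,s57} ∉↓L; 3/3 deletions ∈↓L.
'zzz': |S_i|=[55, 46, 28, 2] end={s36,s57} rej; 3/3 deletions ∈↓L.
'tttz': |S_i|=[55, 51, 43, 21, 1] end={s57} — reject; 4/4 del acc.
'qzzttq': run [55, 39, 34, 21, 15, 7, 3] end={s46,s57,s67} — reject; 6/6 single-dels accept.
'zttttt': run [55, 46, 35, 25, 13, 6, 2] end={s25,s57} rej; 6/6 deletions ∈↓L.
5 words, ⪯-incomp.
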